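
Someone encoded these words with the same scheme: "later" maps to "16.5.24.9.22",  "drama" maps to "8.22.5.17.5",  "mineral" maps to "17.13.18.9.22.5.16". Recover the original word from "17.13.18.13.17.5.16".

l is letter #12 and maps to 16: an offset of 4. Each letter is replaced by its alphabet position (a=1..z=26) + 4.
Reversing it on 17.13.18.13.17.5.16: 17→(17−4)÷1=13=m, 13→(13−4)÷1=9=i, 18→(18−4)÷1=14=n, 13→(13−4)÷1=9=i, 17→(17−4)÷1=13=m, 5→(5−4)÷1=1=a, 16→(16−4)÷1=12=l.

minimal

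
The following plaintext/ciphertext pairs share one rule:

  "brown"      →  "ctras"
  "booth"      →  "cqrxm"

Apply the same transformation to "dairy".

eclvd

The shift increases by 1 at each position, starting from +1: 1, 2, 3, ….
For dairy: d+1=e, a+2=c, i+3=l, r+4=v, y+5=d.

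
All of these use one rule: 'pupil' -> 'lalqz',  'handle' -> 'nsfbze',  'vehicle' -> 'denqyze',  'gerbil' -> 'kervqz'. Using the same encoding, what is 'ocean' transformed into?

p(15)→l(11) and u(20)→a(0) fit y≡3x+18 (mod 26); the inverse of 3 mod 26 is 9. This is an affine cipher: with a=0,…,z=25, each position x becomes (3x+18) mod 26.
Applying it to ocean: o(14)→3·14+18≡8=i; c(2)→3·2+18≡24=y; e(4)→3·4+18≡4=e; a(0)→3·0+18≡18=s; n(13)→3·13+18≡5=f (all mod 26).

iyesf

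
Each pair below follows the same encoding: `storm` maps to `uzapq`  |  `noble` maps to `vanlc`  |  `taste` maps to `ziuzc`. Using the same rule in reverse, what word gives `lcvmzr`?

length

This is an affine cipher: with a=0,…,z=25, each position x becomes (5x+8) mod 26.
Undoing it on lcvmzr: l(11)→21·(11−8)≡11=l; c(2)→21·(2−8)≡4=e; v(21)→21·(21−8)≡13=n; m(12)→21·(12−8)≡6=g; z(25)→21·(25−8)≡19=t; r(17)→21·(17−8)≡7=h (all mod 26).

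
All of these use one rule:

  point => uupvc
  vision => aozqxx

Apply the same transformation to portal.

uuybjv

Each letter shifts forward by (position + 5), i.e. 5, 6, 7, … — the shift grows by one for each successive letter.
For portal: p+5=u, o+6=u, r+7=y, t+8=b, a+9=j, l+10=v.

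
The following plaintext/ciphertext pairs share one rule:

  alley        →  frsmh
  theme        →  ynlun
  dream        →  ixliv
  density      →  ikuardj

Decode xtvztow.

In alley: a→f is +5, l→r is +6, l→s is +7, e→m is +8 — the shift increases by 1 each position. Letter i (0-indexed) is shifted by i+5, so successive shifts are 5, 6, 7, ….
Undoing it on xtvztow: x−5=s, t−6=n, v−7=o, z−8=r, t−9=k, o−10=e, w−11=l.

snorkel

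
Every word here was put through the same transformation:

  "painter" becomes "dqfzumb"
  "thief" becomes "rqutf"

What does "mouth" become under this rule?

tfgay

Read the word backwards and shift each letter +12.
For mouth: reverse → htuom; then shift: h+12=t, t+12=f, u+12=g, o+12=a, m+12=y.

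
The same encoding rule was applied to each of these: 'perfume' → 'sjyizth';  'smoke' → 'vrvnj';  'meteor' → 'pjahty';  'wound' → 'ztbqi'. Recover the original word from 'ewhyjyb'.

It's a Vigenère-style cipher with numeric key [3,5,7]: position i shifts by key[i mod 3].
Reversing it on ewhyjyb: e−3=b, w−5=r, h−7=a, y−3=v, j−5=e, y−7=r, b−3=y.

bravery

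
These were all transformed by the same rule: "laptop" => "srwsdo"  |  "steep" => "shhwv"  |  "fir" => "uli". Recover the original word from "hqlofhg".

decline

The output letters match the input read backwards, each shifted +3: laptop reversed is potpal. Read the word backwards and shift each letter +3.
Decoding hqlofhg: shift back: h−3=e, q−3=n, l−3=i, o−3=l, f−3=c, h−3=e, g−3=d → enilced; then reverse → decline.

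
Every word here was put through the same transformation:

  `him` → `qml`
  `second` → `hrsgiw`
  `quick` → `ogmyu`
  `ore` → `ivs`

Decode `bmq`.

Two steps: reverse the string, then apply a Caesar shift of +4.
Decoding bmq: shift back: b−4=x, m−4=i, q−4=m → xim; then reverse → mix.

mix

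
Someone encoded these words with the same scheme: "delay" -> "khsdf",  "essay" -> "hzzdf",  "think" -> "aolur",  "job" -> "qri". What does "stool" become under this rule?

Vowels shift forward by 3 and consonants shift forward by 7.
For stool: s(cons)+7=z, t(cons)+7=a, o(vowel)+3=r, o(vowel)+3=r, l(cons)+7=s.

zarrs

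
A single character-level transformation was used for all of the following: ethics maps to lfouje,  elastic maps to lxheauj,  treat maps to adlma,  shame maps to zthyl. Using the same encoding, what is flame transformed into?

Shifts by position in ethics: pos 0: e→l (+7), pos 1: t→f (+12), pos 2: h→o (+7), pos 3: i→u (+12) — repeating every 2. A repeating key of period 2 is used — shifts +7, +12 over and over.
Applying it to flame: f+7=m, l+12=x, a+7=h, m+12=y, e+7=l.

mxhyl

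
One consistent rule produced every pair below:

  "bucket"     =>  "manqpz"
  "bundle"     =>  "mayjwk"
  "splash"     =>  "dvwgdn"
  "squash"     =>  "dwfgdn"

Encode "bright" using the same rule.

mxtmsz

Shifts by position in bucket: pos 0: b→m (+11), pos 1: u→a (+6), pos 2: c→n (+11), pos 3: k→q (+6) — repeating every 2. A repeating key of period 2 is used — shifts +11, +6 over and over.
Applying it to bright: b+11=m, r+6=x, i+11=t, g+6=m, h+11=s, t+6=z.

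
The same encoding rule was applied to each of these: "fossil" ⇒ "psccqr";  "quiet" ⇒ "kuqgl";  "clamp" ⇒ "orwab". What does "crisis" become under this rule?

otqcqc

f(5)→p(15) and o(14)→s(18) fit y≡9x+22 (mod 26); the inverse of 9 mod 26 is 3. Treating letters as 0–25, the rule is x ↦ 9x + 22 (mod 26).
On crisis: c(2)→9·2+22≡14=o; r(17)→9·17+22≡19=t; i(8)→9·8+22≡16=q; s(18)→9·18+22≡2=c; i(8)→9·8+22≡16=q; s(18)→9·18+22≡2=c (all mod 26).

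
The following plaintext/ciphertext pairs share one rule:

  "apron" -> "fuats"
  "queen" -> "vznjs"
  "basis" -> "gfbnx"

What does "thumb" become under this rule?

ymdrg

Shifts by position in apron: pos 0: a→f (+5), pos 1: p→u (+5), pos 2: r→a (+9), pos 3: o→t (+5), pos 4: n→s (+5) — repeating every 3. It's a Vigenère-style cipher with numeric key [5,5,9]: position i shifts by key[i mod 3].
Applying it to thumb: t+5=y, h+5=m, u+9=d, m+5=r, b+5=g.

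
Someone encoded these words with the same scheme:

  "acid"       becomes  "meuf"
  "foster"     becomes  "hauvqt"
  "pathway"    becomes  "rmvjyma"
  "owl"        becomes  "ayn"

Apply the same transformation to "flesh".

hnquj

Vowels shift forward by 12 and consonants shift forward by 2.
For flesh: f(cons)+2=h, l(cons)+2=n, e(vowel)+12=q, s(cons)+2=u, h(cons)+2=j.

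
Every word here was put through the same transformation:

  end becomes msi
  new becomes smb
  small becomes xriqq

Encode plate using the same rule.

uqiym

The shift depends on letter class: consonant n→s is +5, but vowel e→m is +8. Two shifts are in play — +8 for a/e/i/o/u, +5 for every other letter.
Applying it to plate: p(cons)+5=u, l(cons)+5=q, a(vowel)+8=i, t(cons)+5=y, e(vowel)+8=m.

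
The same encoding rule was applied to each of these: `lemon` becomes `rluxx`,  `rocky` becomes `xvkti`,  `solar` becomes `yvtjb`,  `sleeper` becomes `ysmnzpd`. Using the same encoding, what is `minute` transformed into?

In lemon: l→r is +6, e→l is +7, m→u is +8, o→x is +9 — the shift increases by 1 each position. Each letter shifts forward by (position + 6), i.e. 6, 7, 8, … — the shift grows by one for each successive letter.
For minute: m+6=s, i+7=p, n+8=v, u+9=d, t+10=d, e+11=p.

spvddp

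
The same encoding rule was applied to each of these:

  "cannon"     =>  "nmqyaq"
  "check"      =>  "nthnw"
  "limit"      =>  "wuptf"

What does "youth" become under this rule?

jaxet

Shifts by position in cannon: pos 0: c→n (+11), pos 1: a→m (+12), pos 2: n→q (+3), pos 3: n→y (+11), pos 4: o→a (+12), pos 5: n→q (+3) — repeating every 3. The shifts repeat in a cycle of length 3: positions 0,1,… shift by +11, +12, +3, then the pattern repeats.
On youth: y+11=j, o+12=a, u+3=x, t+11=e, h+12=t.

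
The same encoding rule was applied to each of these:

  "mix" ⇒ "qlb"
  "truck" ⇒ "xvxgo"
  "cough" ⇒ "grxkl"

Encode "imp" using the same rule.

The shift depends on letter class: consonant m→q is +4, but vowel i→l is +3. Two shifts are in play — +3 for a/e/i/o/u, +4 for every other letter.
Applying it to imp: i(vowel)+3=l, m(cons)+4=q, p(cons)+4=t.

lqt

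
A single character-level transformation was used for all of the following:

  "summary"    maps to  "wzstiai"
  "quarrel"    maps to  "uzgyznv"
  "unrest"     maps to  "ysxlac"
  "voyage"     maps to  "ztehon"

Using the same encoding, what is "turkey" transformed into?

In summary: s→w is +4, u→z is +5, m→s is +6, m→t is +7 — the shift increases by 1 each position. Each letter shifts forward by (position + 4), i.e. 4, 5, 6, … — the shift grows by one for each successive letter.
Applying it to turkey: t+4=x, u+5=z, r+6=x, k+7=r, e+8=m, y+9=h.

xzxrmh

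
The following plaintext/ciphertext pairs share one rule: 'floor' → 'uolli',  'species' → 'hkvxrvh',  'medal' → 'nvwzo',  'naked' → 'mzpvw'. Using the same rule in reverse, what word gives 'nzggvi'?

Treating letters as 0–25, the rule is x ↦ 25x + 25 (mod 26).
Decoding nzggvi: n(13)→25·(13−25)≡12=m; z(25)→25·(25−25)≡0=a; g(6)→25·(6−25)≡19=t; g(6)→25·(6−25)≡19=t; v(21)→25·(21−25)≡4=e; i(8)→25·(8−25)≡17=r (all mod 26).

matter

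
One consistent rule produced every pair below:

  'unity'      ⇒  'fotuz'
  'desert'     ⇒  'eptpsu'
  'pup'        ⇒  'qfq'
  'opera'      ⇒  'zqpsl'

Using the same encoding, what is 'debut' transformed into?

The rule splits by letter class: vowels +11, consonants +1.
Applying it to debut: d(cons)+1=e, e(vowel)+11=p, b(cons)+1=c, u(vowel)+11=f, t(cons)+1=u.

epcfu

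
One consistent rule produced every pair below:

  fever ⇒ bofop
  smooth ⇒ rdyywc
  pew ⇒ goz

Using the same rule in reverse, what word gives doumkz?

The output letters match the input read backwards, each shifted +10: fever reversed is revef. Read the word backwards and shift each letter +10.
Reversing it on doumkz: shift back: d−10=t, o−10=e, u−10=k, m−10=c, k−10=a, z−10=p → tekcap; then reverse → packet.

packet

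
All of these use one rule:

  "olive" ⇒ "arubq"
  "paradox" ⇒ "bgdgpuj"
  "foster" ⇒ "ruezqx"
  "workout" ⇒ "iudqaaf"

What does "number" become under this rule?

zayhqx

The shifts repeat in a cycle of length 2: positions 0,1,… shift by +12, +6, then the pattern repeats.
For number: n+12=z, u+6=a, m+12=y, b+6=h, e+12=q, r+6=x.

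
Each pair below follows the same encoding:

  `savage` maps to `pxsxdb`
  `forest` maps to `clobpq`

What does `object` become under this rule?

lygbzq

Compare letters: s→p is +23, a→x is +23, v→s is +23 — a constant shift. This is a Caesar cipher with shift 23.
On object: o+23=l, b+23=y, j+23=g, e+23=b, c+23=z, t+23=q.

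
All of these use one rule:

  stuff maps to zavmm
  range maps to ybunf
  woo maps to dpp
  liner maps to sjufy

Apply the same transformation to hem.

oft

The shift depends on letter class: consonant s→z is +7, but vowel u→v is +1. Vowels shift forward by 1 and consonants shift forward by 7.
Applying it to hem: h(cons)+7=o, e(vowel)+1=f, m(cons)+7=t.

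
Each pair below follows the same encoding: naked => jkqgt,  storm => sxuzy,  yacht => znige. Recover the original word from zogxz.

trait

The output letters match the input read backwards, each shifted +6: naked reversed is dekan. Read the word backwards and shift each letter +6.
Decoding zogxz: shift back: z−6=t, o−6=i, g−6=a, x−6=r, z−6=t → tiart; then reverse → trait.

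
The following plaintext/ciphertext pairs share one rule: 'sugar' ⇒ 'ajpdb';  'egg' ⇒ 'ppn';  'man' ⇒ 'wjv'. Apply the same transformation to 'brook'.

txxak

The word is reversed, then every letter is shifted forward by 9.
Applying it to brook: reverse → koorb; then shift: k+9=t, o+9=x, o+9=x, r+9=a, b+9=k.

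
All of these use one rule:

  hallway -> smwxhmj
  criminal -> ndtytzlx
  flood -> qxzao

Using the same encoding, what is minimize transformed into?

xuyuxukq

It's a Vigenère-style cipher with numeric key [11,12]: position i shifts by key[i mod 2].
For minimize: m+11=x, i+12=u, n+11=y, i+12=u, m+11=x, i+12=u, z+11=k, e+12=q.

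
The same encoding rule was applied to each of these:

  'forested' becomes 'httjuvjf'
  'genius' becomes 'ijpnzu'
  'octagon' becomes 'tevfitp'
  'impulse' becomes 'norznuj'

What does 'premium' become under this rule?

The shift depends on letter class: consonant f→h is +2, but vowel o→t is +5. Vowels shift forward by 5 and consonants shift forward by 2.
Applying it to premium: p(cons)+2=r, r(cons)+2=t, e(vowel)+5=j, m(cons)+2=o, i(vowel)+5=n, u(vowel)+5=z, m(cons)+2=o.

rtjonzo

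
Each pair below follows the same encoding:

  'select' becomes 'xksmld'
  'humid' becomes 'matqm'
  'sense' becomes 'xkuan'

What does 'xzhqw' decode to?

stain

Each letter shifts forward by (position + 5), i.e. 5, 6, 7, … — the shift grows by one for each successive letter.
Undoing it on xzhqw: x−5=s, z−6=t, h−7=a, q−8=i, w−9=n.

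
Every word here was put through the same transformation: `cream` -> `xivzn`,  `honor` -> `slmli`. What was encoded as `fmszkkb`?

unhappy

This is the alphabet-reversal cipher (Atbash): a becomes z, b becomes y, etc.
Decoding fmszkkb: f↔u, m↔n, s↔h, z↔a, k↔p, k↔p, b↔y.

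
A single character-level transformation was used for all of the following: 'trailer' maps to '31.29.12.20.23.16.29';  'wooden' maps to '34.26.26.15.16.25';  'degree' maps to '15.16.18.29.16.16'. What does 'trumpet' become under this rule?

31.29.32.24.27.16.31

Letters become their 1-based position plus 11 (so a→12, b→13, …).
On trumpet: t=20→31, r=18→29, u=21→32, m=13→24, p=16→27, e=5→16, t=20→31.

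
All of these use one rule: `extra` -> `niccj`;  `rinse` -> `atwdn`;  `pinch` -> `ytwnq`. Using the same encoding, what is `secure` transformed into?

bplfap

Shifts by position in extra: pos 0: e→n (+9), pos 1: x→i (+11), pos 2: t→c (+9), pos 3: r→c (+11) — repeating every 2. The shifts repeat in a cycle of length 2: positions 0,1,… shift by +9, +11, then the pattern repeats.
Applying it to secure: s+9=b, e+11=p, c+9=l, u+11=f, r+9=a, e+11=p.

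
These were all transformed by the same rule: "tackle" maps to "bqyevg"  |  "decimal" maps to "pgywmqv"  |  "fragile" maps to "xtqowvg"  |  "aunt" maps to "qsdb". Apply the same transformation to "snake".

kdqeg

t(19)→b(1) and a(0)→q(16) fit y≡17x+16 (mod 26); the inverse of 17 mod 26 is 23. This is an affine cipher: with a=0,…,z=25, each position x becomes (17x+16) mod 26.
Applying it to snake: s(18)→17·18+16≡10=k; n(13)→17·13+16≡3=d; a(0)→17·0+16≡16=q; k(10)→17·10+16≡4=e; e(4)→17·4+16≡6=g (all mod 26).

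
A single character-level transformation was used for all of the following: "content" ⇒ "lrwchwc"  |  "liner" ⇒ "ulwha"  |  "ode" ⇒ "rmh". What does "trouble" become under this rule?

The shift depends on letter class: consonant c→l is +9, but vowel o→r is +3. Two shifts are in play — +3 for a/e/i/o/u, +9 for every other letter.
On trouble: t(cons)+9=c, r(cons)+9=a, o(vowel)+3=r, u(vowel)+3=x, b(cons)+9=k, l(cons)+9=u, e(vowel)+3=h.

carxkuh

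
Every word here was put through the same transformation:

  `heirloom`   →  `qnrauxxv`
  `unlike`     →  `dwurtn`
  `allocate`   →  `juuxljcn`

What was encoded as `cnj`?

tea

Each letter is shifted forward by 9 in the alphabet (a Caesar shift of +9).
Decoding cnj: c−9=t, n−9=e, j−9=a.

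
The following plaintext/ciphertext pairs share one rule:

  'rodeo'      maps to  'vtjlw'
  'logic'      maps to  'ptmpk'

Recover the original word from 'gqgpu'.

claim

In rodeo: r→v is +4, o→t is +5, d→j is +6, e→l is +7 — the shift increases by 1 each position. Each letter shifts forward by (position + 4), i.e. 4, 5, 6, … — the shift grows by one for each successive letter.
Undoing it on gqgpu: g−4=c, q−5=l, g−6=a, p−7=i, u−8=m.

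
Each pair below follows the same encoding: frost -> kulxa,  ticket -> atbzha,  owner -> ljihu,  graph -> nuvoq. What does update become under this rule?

f(5)→k(10) and r(17)→u(20) fit y≡3x+21 (mod 26); the inverse of 3 mod 26 is 9. Treating letters as 0–25, the rule is x ↦ 3x + 21 (mod 26).
For update: u(20)→3·20+21≡3=d; p(15)→3·15+21≡14=o; d(3)→3·3+21≡4=e; a(0)→3·0+21≡21=v; t(19)→3·19+21≡0=a; e(4)→3·4+21≡7=h (all mod 26).

doevah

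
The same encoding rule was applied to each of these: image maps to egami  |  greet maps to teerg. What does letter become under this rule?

The word is simply reversed.
For letter: reverse → rettel.

rettel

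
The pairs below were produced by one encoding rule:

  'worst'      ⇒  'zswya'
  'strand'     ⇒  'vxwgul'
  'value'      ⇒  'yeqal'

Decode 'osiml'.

In worst: w→z is +3, o→s is +4, r→w is +5, s→y is +6 — the shift increases by 1 each position. Each letter shifts forward by (position + 3), i.e. 3, 4, 5, … — the shift grows by one for each successive letter.
Decoding osiml: o−3=l, s−4=o, i−5=d, m−6=g, l−7=e.

lodge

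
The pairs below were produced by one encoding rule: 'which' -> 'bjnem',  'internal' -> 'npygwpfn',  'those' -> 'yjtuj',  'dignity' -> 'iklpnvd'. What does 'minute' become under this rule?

rkswyg

Shifts by position in which: pos 0: w→b (+5), pos 1: h→j (+2), pos 2: i→n (+5), pos 3: c→e (+2) — repeating every 2. A repeating key of period 2 is used — shifts +5, +2 over and over.
Applying it to minute: m+5=r, i+2=k, n+5=s, u+2=w, t+5=y, e+2=g.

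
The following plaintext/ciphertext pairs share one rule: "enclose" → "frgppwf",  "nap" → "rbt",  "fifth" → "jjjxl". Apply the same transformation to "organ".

pvkbr

The shift depends on letter class: consonant n→r is +4, but vowel e→f is +1. Vowels shift forward by 1 and consonants shift forward by 4.
For organ: o(vowel)+1=p, r(cons)+4=v, g(cons)+4=k, a(vowel)+1=b, n(cons)+4=r.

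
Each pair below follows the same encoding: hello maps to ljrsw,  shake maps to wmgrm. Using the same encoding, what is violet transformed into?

znusmc

In hello: h→l is +4, e→j is +5, l→r is +6, l→s is +7 — the shift increases by 1 each position. Each letter shifts forward by (position + 4), i.e. 4, 5, 6, … — the shift grows by one for each successive letter.
On violet: v+4=z, i+5=n, o+6=u, l+7=s, e+8=m, t+9=c.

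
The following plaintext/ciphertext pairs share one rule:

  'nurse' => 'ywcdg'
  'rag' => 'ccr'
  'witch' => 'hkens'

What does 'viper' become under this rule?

gkagc

The rule splits by letter class: vowels +2, consonants +11.
On viper: v(cons)+11=g, i(vowel)+2=k, p(cons)+11=a, e(vowel)+2=g, r(cons)+11=c.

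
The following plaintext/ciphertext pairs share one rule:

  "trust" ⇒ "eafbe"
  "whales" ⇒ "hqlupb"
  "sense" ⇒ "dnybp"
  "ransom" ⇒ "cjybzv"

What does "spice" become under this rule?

Shifts by position in trust: pos 0: t→e (+11), pos 1: r→a (+9), pos 2: u→f (+11), pos 3: s→b (+9) — repeating every 2. The shifts repeat in a cycle of length 2: positions 0,1,… shift by +11, +9, then the pattern repeats.
For spice: s+11=d, p+9=y, i+11=t, c+9=l, e+11=p.

dytlp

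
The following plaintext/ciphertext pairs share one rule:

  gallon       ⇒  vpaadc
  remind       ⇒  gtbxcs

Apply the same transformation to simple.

Every letter moves 15 places later in the alphabet, wrapping around z→a.
For simple: s+15=h, i+15=x, m+15=b, p+15=e, l+15=a, e+15=t.

hxbeat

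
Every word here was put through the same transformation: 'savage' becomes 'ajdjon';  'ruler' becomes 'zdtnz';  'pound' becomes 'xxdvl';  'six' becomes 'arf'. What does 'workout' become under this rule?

The shift depends on letter class: consonant s→a is +8, but vowel a→j is +9. Vowels shift forward by 9 and consonants shift forward by 8.
Applying it to workout: w(cons)+8=e, o(vowel)+9=x, r(cons)+8=z, k(cons)+8=s, o(vowel)+9=x, u(vowel)+9=d, t(cons)+8=b.

exzsxdb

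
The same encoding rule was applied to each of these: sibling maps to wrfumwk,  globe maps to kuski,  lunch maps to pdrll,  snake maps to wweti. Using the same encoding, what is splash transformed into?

It's a Vigenère-style cipher with numeric key [4,9]: position i shifts by key[i mod 2].
On splash: s+4=w, p+9=y, l+4=p, a+9=j, s+4=w, h+9=q.

wypjwq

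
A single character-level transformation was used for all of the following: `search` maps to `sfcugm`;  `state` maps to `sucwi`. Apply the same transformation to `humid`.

hvolh

In search: s→s is +0, e→f is +1, a→c is +2, r→u is +3 — the shift increases by 1 each position. The shift increases by 1 at each position, starting from +0: 0, 1, 2, ….
On humid: h+0=h, u+1=v, m+2=o, i+3=l, d+4=h.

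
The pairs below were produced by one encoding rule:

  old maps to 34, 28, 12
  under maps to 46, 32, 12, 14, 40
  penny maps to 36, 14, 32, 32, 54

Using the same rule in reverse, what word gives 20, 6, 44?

The formula is n = 2×(alphabet index, a=1) + 4.
Undoing it on 20, 6, 44: 20→(20−4)÷2=8=h, 6→(6−4)÷2=1=a, 44→(44−4)÷2=20=t.

hat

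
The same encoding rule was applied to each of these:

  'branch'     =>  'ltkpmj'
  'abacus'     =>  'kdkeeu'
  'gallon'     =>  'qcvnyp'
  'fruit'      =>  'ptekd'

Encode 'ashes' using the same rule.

kurgc

A repeating key of period 2 is used — shifts +10, +2 over and over.
For ashes: a+10=k, s+2=u, h+10=r, e+2=g, s+10=c.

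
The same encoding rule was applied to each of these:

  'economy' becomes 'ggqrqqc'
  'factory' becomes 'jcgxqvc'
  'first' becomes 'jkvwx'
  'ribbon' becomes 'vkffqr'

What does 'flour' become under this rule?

jpqwv

The shift depends on letter class: consonant c→g is +4, but vowel e→g is +2. Vowels shift forward by 2 and consonants shift forward by 4.
On flour: f(cons)+4=j, l(cons)+4=p, o(vowel)+2=q, u(vowel)+2=w, r(cons)+4=v.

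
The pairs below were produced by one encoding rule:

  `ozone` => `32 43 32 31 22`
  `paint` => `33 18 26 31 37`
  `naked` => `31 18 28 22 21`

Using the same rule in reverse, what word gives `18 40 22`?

awe

o is letter #15 and maps to 32: an offset of 17. The number is (letter's place in the alphabet, a=1) + 17.
Undoing it on 18 40 22: 18→(18−17)÷1=1=a, 40→(40−17)÷1=23=w, 22→(22−17)÷1=5=e.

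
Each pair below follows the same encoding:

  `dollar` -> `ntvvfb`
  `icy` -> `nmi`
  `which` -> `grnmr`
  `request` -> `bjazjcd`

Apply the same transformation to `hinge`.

Two shifts are in play — +5 for a/e/i/o/u, +10 for every other letter.
Applying it to hinge: h(cons)+10=r, i(vowel)+5=n, n(cons)+10=x, g(cons)+10=q, e(vowel)+5=j.

rnxqj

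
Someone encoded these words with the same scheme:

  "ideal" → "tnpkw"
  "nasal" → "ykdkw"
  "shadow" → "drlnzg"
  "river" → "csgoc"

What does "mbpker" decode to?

breath

Shifts by position in ideal: pos 0: i→t (+11), pos 1: d→n (+10), pos 2: e→p (+11), pos 3: a→k (+10) — repeating every 2. It's a Vigenère-style cipher with numeric key [11,10]: position i shifts by key[i mod 2].
Decoding mbpker: m−11=b, b−10=r, p−11=e, k−10=a, e−11=t, r−10=h.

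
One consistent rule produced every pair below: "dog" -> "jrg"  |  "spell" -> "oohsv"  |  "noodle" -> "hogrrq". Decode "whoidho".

The output letters match the input read backwards, each shifted +3: dog reversed is god. The word is reversed, then every letter is shifted forward by 3.
Decoding whoidho: shift back: w−3=t, h−3=e, o−3=l, i−3=f, d−3=a, h−3=e, o−3=l → telfael; then reverse → leaflet.

leaflet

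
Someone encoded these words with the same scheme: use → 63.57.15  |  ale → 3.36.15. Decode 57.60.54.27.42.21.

Each letter becomes 3×(its alphabet position, a=1..z=26).
Decoding 57.60.54.27.42.21: 57→(57−0)÷3=19=s, 60→(60−0)÷3=20=t, 54→(54−0)÷3=18=r, 27→(27−0)÷3=9=i, 42→(42−0)÷3=14=n, 21→(21−0)÷3=7=g.

string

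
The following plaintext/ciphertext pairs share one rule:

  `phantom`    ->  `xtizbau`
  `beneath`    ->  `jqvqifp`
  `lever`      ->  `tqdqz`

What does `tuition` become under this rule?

Shifts by position in phantom: pos 0: p→x (+8), pos 1: h→t (+12), pos 2: a→i (+8), pos 3: n→z (+12) — repeating every 2. It's a Vigenère-style cipher with numeric key [8,12]: position i shifts by key[i mod 2].
For tuition: t+8=b, u+12=g, i+8=q, t+12=f, i+8=q, o+12=a, n+8=v.

bgqfqav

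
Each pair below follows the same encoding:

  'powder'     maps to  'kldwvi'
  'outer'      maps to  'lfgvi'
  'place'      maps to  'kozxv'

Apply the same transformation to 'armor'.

zinli

Each pair mirrors across the alphabet (p↔k, o↔l, w↔d): positions sum to 25. Letters are reflected about the middle of the alphabet (position → 25−position): Atbash.
For armor: a↔z, r↔i, m↔n, o↔l, r↔i.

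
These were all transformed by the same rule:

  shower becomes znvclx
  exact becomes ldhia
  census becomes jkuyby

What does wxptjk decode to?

Shifts by position in shower: pos 0: s→z (+7), pos 1: h→n (+6), pos 2: o→v (+7), pos 3: w→c (+6) — repeating every 2. A repeating key of period 2 is used — shifts +7, +6 over and over.
Decoding wxptjk: w−7=p, x−6=r, p−7=i, t−6=n, j−7=c, k−6=e.

prince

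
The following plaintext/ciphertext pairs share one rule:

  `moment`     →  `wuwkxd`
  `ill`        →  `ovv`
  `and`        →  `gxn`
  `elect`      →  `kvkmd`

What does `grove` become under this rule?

The shift depends on letter class: consonant m→w is +10, but vowel o→u is +6. The rule splits by letter class: vowels +6, consonants +10.
On grove: g(cons)+10=q, r(cons)+10=b, o(vowel)+6=u, v(cons)+10=f, e(vowel)+6=k.

qbufk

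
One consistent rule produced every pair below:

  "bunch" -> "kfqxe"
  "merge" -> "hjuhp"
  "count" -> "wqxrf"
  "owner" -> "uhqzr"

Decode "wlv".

sit

The output letters match the input read backwards, each shifted +3: bunch reversed is hcnub. Two steps: reverse the string, then apply a Caesar shift of +3.
Decoding wlv: shift back: w−3=t, l−3=i, v−3=s → tis; then reverse → sit.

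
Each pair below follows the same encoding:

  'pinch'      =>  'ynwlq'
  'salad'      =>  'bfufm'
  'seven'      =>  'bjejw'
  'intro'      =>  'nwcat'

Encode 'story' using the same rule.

Vowels shift forward by 5 and consonants shift forward by 9.
On story: s(cons)+9=b, t(cons)+9=c, o(vowel)+5=t, r(cons)+9=a, y(cons)+9=h.

bctah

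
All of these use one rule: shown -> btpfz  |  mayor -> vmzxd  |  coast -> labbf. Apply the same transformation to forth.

Shifts by position in shown: pos 0: s→b (+9), pos 1: h→t (+12), pos 2: o→p (+1), pos 3: w→f (+9), pos 4: n→z (+12) — repeating every 3. A repeating key of period 3 is used — shifts +9, +12, +1 over and over.
Applying it to forth: f+9=o, o+12=a, r+1=s, t+9=c, h+12=t.

oasct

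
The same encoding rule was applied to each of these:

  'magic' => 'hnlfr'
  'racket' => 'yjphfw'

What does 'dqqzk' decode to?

fully

The output letters match the input read backwards, each shifted +5: magic reversed is cigam. The word is reversed, then every letter is shifted forward by 5.
Undoing it on dqqzk: shift back: d−5=y, q−5=l, q−5=l, z−5=u, k−5=f → ylluf; then reverse → fully.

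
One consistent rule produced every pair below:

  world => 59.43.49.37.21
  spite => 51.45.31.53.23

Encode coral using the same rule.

w(#23)→59 and o(#15)→43: differences scale by 2, so n = 2·pos + 13. Each letter becomes 2×(its alphabet position, a=1..z=26) + 13.
On coral: c=3→19, o=15→43, r=18→49, a=1→15, l=12→37.

19.43.49.15.37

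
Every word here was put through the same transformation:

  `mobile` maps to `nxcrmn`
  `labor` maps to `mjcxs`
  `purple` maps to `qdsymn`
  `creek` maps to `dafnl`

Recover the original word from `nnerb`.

media

Shifts by position in mobile: pos 0: m→n (+1), pos 1: o→x (+9), pos 2: b→c (+1), pos 3: i→r (+9) — repeating every 2. A repeating key of period 2 is used — shifts +1, +9 over and over.
Decoding nnerb: n−1=m, n−9=e, e−1=d, r−9=i, b−1=a.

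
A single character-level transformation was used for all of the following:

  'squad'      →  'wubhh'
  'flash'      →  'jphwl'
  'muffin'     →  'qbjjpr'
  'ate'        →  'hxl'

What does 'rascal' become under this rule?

vhwghp

The shift depends on letter class: consonant s→w is +4, but vowel u→b is +7. The rule splits by letter class: vowels +7, consonants +4.
On rascal: r(cons)+4=v, a(vowel)+7=h, s(cons)+4=w, c(cons)+4=g, a(vowel)+7=h, l(cons)+4=p.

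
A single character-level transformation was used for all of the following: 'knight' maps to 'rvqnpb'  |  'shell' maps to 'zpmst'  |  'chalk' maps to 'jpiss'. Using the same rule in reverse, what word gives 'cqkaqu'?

victim

Shifts by position in knight: pos 0: k→r (+7), pos 1: n→v (+8), pos 2: i→q (+8), pos 3: g→n (+7), pos 4: h→p (+8), pos 5: t→b (+8) — repeating every 3. A repeating key of period 3 is used — shifts +7, +8, +8 over and over.
Reversing it on cqkaqu: c−7=v, q−8=i, k−8=c, a−7=t, q−8=i, u−8=m.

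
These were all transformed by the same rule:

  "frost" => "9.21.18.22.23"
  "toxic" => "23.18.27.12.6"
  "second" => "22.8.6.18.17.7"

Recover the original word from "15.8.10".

f is letter #6 and maps to 9: an offset of 3. Each letter is replaced by its alphabet position (a=1..z=26) + 3.
Reversing it on 15.8.10: 15→(15−3)÷1=12=l, 8→(8−3)÷1=5=e, 10→(10−3)÷1=7=g.

leg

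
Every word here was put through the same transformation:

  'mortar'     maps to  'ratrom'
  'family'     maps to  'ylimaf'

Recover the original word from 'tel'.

let

The output letters match the input read backwards: mortar reversed is ratrom. It's just the letters in reverse order.
Reversing it on tel: then reverse → let.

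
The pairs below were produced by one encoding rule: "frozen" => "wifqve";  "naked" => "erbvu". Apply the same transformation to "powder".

gfnuvi

Compare letters: f→w is +17, r→i is +17, o→f is +17 — a constant shift. This is a Caesar cipher with shift 17.
For powder: p+17=g, o+17=f, w+17=n, d+17=u, e+17=v, r+17=i.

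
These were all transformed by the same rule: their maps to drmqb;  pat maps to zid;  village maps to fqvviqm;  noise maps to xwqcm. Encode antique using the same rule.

ixdqacm

Two shifts are in play — +8 for a/e/i/o/u, +10 for every other letter.
For antique: a(vowel)+8=i, n(cons)+10=x, t(cons)+10=d, i(vowel)+8=q, q(cons)+10=a, u(vowel)+8=c, e(vowel)+8=m.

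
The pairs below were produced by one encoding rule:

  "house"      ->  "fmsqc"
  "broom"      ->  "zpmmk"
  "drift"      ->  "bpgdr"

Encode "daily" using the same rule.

bygjw

Compare letters: h→f is +24, o→m is +24, u→s is +24 — a constant shift. Each letter is shifted forward by 24 in the alphabet (a Caesar shift of +24).
For daily: d+24=b, a+24=y, i+24=g, l+24=j, y+24=w.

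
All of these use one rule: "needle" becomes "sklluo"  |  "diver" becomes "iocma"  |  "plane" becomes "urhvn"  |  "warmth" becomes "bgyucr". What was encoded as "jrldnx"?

eleven

Letter i (0-indexed) is shifted by i+5, so successive shifts are 5, 6, 7, ….
Decoding jrldnx: j−5=e, r−6=l, l−7=e, d−8=v, n−9=e, x−10=n.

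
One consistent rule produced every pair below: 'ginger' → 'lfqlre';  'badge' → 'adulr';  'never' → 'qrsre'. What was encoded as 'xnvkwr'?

couple

g(6)→l(11) and i(8)→f(5) fit y≡23x+3 (mod 26); the inverse of 23 mod 26 is 17. This is an affine cipher: with a=0,…,z=25, each position x becomes (23x+3) mod 26.
Reversing it on xnvkwr: x(23)→17·(23−3)≡2=c; n(13)→17·(13−3)≡14=o; v(21)→17·(21−3)≡20=u; k(10)→17·(10−3)≡15=p; w(22)→17·(22−3)≡11=l; r(17)→17·(17−3)≡4=e (all mod 26).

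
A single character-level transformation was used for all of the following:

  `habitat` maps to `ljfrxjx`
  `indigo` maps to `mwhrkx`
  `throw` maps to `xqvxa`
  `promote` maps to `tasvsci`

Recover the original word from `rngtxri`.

Shifts by position in habitat: pos 0: h→l (+4), pos 1: a→j (+9), pos 2: b→f (+4), pos 3: i→r (+9) — repeating every 2. It's a Vigenère-style cipher with numeric key [4,9]: position i shifts by key[i mod 2].
Undoing it on rngtxri: r−4=n, n−9=e, g−4=c, t−9=k, x−4=t, r−9=i, i−4=e.

necktie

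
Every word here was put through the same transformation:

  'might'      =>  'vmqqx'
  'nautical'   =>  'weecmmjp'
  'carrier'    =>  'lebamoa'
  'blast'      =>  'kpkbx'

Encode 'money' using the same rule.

Shifts by position in might: pos 0: m→v (+9), pos 1: i→m (+4), pos 2: g→q (+10), pos 3: h→q (+9), pos 4: t→x (+4) — repeating every 3. The shifts repeat in a cycle of length 3: positions 0,1,… shift by +9, +4, +10, then the pattern repeats.
Applying it to money: m+9=v, o+4=s, n+10=x, e+9=n, y+4=c.

vsxnc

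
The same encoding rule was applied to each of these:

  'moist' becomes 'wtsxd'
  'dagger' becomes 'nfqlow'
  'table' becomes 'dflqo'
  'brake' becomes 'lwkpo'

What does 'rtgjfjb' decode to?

A repeating key of period 2 is used — shifts +10, +5 over and over.
Decoding rtgjfjb: r−10=h, t−5=o, g−10=w, j−5=e, f−10=v, j−5=e, b−10=r.

however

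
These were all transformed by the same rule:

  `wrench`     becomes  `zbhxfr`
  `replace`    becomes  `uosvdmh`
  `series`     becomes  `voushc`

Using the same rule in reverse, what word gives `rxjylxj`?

ongoing

The shifts repeat in a cycle of length 2: positions 0,1,… shift by +3, +10, then the pattern repeats.
Undoing it on rxjylxj: r−3=o, x−10=n, j−3=g, y−10=o, l−3=i, x−10=n, j−3=g.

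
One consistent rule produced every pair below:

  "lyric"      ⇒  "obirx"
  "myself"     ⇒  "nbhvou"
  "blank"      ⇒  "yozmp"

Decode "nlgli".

motor

Each pair mirrors across the alphabet (l↔o, y↔b, r↔i): positions sum to 25. Letters are reflected about the middle of the alphabet (position → 25−position): Atbash.
Undoing it on nlgli: n↔m, l↔o, g↔t, l↔o, i↔r.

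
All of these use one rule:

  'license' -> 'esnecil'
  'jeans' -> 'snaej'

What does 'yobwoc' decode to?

It's just the letters in reverse order.
Undoing it on yobwoc: then reverse → cowboy.

cowboy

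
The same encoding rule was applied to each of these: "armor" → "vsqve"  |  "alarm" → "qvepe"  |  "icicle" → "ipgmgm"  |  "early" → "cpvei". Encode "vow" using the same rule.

asz

The output letters match the input read backwards, each shifted +4: armor reversed is romra. The word is reversed, then every letter is shifted forward by 4.
For vow: reverse → wov; then shift: w+4=a, o+4=s, v+4=z.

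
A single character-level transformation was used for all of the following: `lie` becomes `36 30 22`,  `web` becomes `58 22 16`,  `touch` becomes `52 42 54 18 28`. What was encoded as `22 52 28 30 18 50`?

l(#12)→36 and i(#9)→30: differences scale by 2, so n = 2·pos + 12. Each letter becomes 2×(its alphabet position, a=1..z=26) + 12.
Reversing it on 22 52 28 30 18 50: 22→(22−12)÷2=5=e, 52→(52−12)÷2=20=t, 28→(28−12)÷2=8=h, 30→(30−12)÷2=9=i, 18→(18−12)÷2=3=c, 50→(50−12)÷2=19=s.

ethics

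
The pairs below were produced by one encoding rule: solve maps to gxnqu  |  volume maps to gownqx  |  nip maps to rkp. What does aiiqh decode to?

foggy

The output letters match the input read backwards, each shifted +2: solve reversed is evlos. Read the word backwards and shift each letter +2.
Reversing it on aiiqh: shift back: a−2=y, i−2=g, i−2=g, q−2=o, h−2=f → yggof; then reverse → foggy.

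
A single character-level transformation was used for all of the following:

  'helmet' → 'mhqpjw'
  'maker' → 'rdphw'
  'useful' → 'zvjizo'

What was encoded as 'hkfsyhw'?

chapter

Shifts by position in helmet: pos 0: h→m (+5), pos 1: e→h (+3), pos 2: l→q (+5), pos 3: m→p (+3) — repeating every 2. The shifts repeat in a cycle of length 2: positions 0,1,… shift by +5, +3, then the pattern repeats.
Decoding hkfsyhw: h−5=c, k−3=h, f−5=a, s−3=p, y−5=t, h−3=e, w−5=r.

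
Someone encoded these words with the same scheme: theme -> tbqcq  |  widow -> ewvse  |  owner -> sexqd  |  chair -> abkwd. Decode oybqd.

usher

Treating letters as 0–25, the rule is x ↦ 21x + 10 (mod 26).
Decoding oybqd: o(14)→5·(14−10)≡20=u; y(24)→5·(24−10)≡18=s; b(1)→5·(1−10)≡7=h; q(16)→5·(16−10)≡4=e; d(3)→5·(3−10)≡17=r (all mod 26).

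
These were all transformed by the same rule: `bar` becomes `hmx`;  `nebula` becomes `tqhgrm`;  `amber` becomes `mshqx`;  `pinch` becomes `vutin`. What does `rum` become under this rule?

xgs

The shift depends on letter class: consonant b→h is +6, but vowel a→m is +12. Vowels shift forward by 12 and consonants shift forward by 6.
For rum: r(cons)+6=x, u(vowel)+12=g, m(cons)+6=s.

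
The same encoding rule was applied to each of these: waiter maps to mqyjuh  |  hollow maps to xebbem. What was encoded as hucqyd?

remain

Compare letters: w→m is +16, a→q is +16, i→y is +16 — a constant shift. This is a Caesar cipher with shift 16.
Decoding hucqyd: h−16=r, u−16=e, c−16=m, q−16=a, y−16=i, d−16=n.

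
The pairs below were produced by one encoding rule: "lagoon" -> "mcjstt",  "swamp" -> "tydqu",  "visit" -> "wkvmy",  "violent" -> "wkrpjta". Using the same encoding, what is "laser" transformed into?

mcviw

The shift increases by 1 at each position, starting from +1: 1, 2, 3, ….
On laser: l+1=m, a+2=c, s+3=v, e+4=i, r+5=w.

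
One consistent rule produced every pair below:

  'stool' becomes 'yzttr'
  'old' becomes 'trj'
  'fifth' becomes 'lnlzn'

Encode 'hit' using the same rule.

The shift depends on letter class: consonant s→y is +6, but vowel o→t is +5. The rule splits by letter class: vowels +5, consonants +6.
For hit: h(cons)+6=n, i(vowel)+5=n, t(cons)+6=z.

nnz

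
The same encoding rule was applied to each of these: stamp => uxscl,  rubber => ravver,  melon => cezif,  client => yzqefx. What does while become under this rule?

gnqze

s(18)→u(20) and t(19)→x(23) fit y≡3x+18 (mod 26); the inverse of 3 mod 26 is 9. This is an affine cipher: with a=0,…,z=25, each position x becomes (3x+18) mod 26.
Applying it to while: w(22)→3·22+18≡6=g; h(7)→3·7+18≡13=n; i(8)→3·8+18≡16=q; l(11)→3·11+18≡25=z; e(4)→3·4+18≡4=e (all mod 26).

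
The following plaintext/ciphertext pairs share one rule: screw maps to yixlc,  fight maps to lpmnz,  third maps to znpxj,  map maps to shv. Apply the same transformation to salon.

The shift depends on letter class: consonant s→y is +6, but vowel e→l is +7. Two shifts are in play — +7 for a/e/i/o/u, +6 for every other letter.
On salon: s(cons)+6=y, a(vowel)+7=h, l(cons)+6=r, o(vowel)+7=v, n(cons)+6=t.

yhrvt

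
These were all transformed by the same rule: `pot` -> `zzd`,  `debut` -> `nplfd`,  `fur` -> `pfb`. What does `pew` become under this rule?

zpg

The shift depends on letter class: consonant p→z is +10, but vowel o→z is +11. The rule splits by letter class: vowels +11, consonants +10.
On pew: p(cons)+10=z, e(vowel)+11=p, w(cons)+10=g.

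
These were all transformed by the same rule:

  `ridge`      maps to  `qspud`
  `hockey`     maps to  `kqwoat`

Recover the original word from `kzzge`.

sunny

The output letters match the input read backwards, each shifted +12: ridge reversed is egdir. Read the word backwards and shift each letter +12.
Decoding kzzge: shift back: k−12=y, z−12=n, z−12=n, g−12=u, e−12=s → ynnus; then reverse → sunny.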